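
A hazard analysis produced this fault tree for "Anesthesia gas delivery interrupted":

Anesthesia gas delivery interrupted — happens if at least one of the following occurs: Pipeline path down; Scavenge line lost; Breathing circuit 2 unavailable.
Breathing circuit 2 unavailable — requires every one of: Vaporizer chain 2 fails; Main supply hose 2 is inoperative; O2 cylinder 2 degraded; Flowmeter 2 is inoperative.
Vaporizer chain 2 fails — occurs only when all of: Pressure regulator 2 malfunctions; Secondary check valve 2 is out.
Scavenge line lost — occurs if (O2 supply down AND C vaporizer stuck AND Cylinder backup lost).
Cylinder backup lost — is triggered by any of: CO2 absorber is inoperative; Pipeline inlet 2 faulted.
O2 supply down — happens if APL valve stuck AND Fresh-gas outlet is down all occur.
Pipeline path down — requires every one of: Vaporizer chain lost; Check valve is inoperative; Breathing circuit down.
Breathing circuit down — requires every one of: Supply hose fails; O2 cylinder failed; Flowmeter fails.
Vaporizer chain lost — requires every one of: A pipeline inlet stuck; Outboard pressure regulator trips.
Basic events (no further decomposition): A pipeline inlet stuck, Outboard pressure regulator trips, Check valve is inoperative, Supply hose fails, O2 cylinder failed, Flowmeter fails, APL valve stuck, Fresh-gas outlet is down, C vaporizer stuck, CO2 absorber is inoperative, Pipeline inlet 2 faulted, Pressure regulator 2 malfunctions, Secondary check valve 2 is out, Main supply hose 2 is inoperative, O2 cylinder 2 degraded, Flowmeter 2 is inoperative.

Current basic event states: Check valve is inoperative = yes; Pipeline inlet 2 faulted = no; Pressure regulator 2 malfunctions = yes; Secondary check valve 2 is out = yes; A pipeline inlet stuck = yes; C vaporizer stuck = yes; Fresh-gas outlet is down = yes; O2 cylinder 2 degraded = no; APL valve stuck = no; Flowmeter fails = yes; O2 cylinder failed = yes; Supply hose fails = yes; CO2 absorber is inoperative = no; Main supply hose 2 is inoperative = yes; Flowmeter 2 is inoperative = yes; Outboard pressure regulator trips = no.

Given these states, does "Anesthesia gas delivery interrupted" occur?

Vaporizer chain lost [AND]: A pipeline inlet stuck=occurs, Outboard pressure regulator trips=not → not all inputs occur → does not occur.
Breathing circuit down [AND]: Supply hose fails=occurs, O2 cylinder failed=occurs, Flowmeter fails=occurs → all inputs occur → occurs.
Pipeline path down [AND]: Vaporizer chain lost=not, Check valve is inoperative=occurs, Breathing circuit down=occurs → not all inputs occur → does not occur.
O2 supply down [AND]: APL valve stuck=not, Fresh-gas outlet is down=occurs → not all inputs occur → does not occur.
Cylinder backup lost [OR]: CO2 absorber is inoperative=not, Pipeline inlet 2 faulted=not → no input occurs → does not occur.
Scavenge line lost [AND]: O2 supply down=not, C vaporizer stuck=occurs, Cylinder backup lost=not → not all inputs occur → does not occur.
Vaporizer chain 2 fails [AND]: Pressure regulator 2 malfunctions=occurs, Secondary check valve 2 is out=occurs → all inputs occur → occurs.
Breathing circuit 2 unavailable [AND]: Vaporizer chain 2 fails=occurs, Main supply hose 2 is inoperative=occurs, O2 cylinder 2 degraded=not, Flowmeter 2 is inoperative=occurs → not all inputs occur → does not occur.
Anesthesia gas delivery interrupted [OR]: Pipeline path down=not, Scavenge line lost=not, Breathing circuit 2 unavailable=not → no input occurs → does not occur.

No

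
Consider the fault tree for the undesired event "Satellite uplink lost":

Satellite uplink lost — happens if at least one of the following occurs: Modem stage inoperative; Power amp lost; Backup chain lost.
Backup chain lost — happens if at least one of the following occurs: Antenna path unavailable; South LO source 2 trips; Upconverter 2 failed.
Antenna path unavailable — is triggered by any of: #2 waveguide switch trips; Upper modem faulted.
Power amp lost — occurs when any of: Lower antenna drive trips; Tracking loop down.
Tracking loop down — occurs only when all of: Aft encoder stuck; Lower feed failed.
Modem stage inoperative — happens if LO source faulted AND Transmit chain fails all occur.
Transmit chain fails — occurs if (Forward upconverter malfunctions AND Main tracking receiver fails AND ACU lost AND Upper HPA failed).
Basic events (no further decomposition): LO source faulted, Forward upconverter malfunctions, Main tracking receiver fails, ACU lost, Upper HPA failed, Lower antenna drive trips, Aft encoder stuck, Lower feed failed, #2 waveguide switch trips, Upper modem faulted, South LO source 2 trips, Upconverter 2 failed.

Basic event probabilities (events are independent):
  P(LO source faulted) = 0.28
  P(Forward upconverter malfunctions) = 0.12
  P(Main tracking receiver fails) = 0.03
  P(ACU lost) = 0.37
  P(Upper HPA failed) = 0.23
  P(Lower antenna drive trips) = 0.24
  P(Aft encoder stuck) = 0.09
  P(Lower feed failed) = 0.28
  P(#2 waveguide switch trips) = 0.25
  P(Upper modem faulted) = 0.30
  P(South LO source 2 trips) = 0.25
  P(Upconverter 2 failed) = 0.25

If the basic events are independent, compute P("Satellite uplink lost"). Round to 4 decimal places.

P(Transmit chain fails) [AND] = 0.12 × 0.03 × 0.37 × 0.23 = 0.000306
P(Modem stage inoperative) [AND] = 0.28 × 0.000306 = 0.000086
P(Tracking loop down) [AND] = 0.09 × 0.28 = 0.025200
P(Power amp lost) [OR] = 1 − (1−0.24) × (1−0.025200) = 0.259152
P(Antenna path unavailable) [OR] = 1 − (1−0.25) × (1−0.30) = 0.475000
P(Backup chain lost) [OR] = 1 − (1−0.475000) × (1−0.25) × (1−0.25) = 0.704688
P(Satellite uplink lost) [OR] = 1 − (1−0.000086) × (1−0.259152) × (1−0.704688) = 0.781238
Rounded to 4 decimal places: P(Satellite uplink lost) ≈ 0.7812.

0.7812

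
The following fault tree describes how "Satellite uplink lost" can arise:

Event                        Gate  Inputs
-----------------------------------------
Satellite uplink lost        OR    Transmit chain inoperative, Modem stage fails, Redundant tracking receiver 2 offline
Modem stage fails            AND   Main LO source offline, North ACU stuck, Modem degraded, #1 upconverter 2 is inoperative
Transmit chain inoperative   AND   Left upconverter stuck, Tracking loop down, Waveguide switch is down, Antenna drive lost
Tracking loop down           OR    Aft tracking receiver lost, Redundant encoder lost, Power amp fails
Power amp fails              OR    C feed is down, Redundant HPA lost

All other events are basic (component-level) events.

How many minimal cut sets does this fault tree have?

Power amp fails [OR]: union of children's cut sets → 2 cut set(s).
Tracking loop down [OR]: union of children's cut sets → 4 cut set(s).
Transmit chain inoperative [AND]: one cut set from each child combined → 1 × 4 × 1 × 1 = 4 cut set(s).
Modem stage fails [AND]: one cut set from each child combined → 1 × 1 × 1 × 1 = 1 cut set(s).
Satellite uplink lost [OR]: union of children's cut sets → 6 cut set(s).
Minimal cut sets: {Aft tracking receiver lost, Antenna drive lost, Left upconverter stuck, Waveguide switch is down}; {Antenna drive lost, Left upconverter stuck, Redundant encoder lost, Waveguide switch is down}; {Antenna drive lost, C feed is down, Left upconverter stuck, Waveguide switch is down}; {Antenna drive lost, Left upconverter stuck, Redundant HPA lost, Waveguide switch is down}; {#1 upconverter 2 is inoperative, Main LO source offline, Modem degraded, North ACU stuck}; {Redundant tracking receiver 2 offline}.

6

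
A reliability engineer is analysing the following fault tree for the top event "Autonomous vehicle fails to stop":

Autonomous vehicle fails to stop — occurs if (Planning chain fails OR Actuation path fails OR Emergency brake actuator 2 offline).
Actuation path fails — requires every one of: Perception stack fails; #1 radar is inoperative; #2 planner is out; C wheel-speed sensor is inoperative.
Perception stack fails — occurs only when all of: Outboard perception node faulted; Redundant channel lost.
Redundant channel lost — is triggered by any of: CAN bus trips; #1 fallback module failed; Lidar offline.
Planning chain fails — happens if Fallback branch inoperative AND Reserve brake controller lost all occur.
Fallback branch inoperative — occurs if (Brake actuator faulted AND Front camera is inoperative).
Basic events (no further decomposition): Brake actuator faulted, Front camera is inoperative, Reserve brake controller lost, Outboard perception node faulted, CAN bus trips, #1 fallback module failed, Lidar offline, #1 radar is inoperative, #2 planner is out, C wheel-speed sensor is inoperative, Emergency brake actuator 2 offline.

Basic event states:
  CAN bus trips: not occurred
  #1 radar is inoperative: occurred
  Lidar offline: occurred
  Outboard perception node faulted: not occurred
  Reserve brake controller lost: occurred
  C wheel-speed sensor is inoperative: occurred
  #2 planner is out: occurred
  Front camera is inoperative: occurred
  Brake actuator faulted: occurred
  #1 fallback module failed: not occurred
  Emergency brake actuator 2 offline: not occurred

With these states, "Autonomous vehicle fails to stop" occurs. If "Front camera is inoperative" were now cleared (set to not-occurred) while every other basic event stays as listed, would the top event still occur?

Counterfactual: set "Front camera is inoperative" to not occurred.
Fallback branch inoperative [AND]: Brake actuator faulted=occurs, Front camera is inoperative=not → not all inputs occur → does not occur.
Planning chain fails [AND]: Fallback branch inoperative=not, Reserve brake controller lost=occurs → not all inputs occur → does not occur.
Redundant channel lost [OR]: CAN bus trips=not, #1 fallback module failed=not, Lidar offline=occurs → at least one input occurs → occurs.
Perception stack fails [AND]: Outboard perception node faulted=not, Redundant channel lost=occurs → not all inputs occur → does not occur.
Actuation path fails [AND]: Perception stack fails=not, #1 radar is inoperative=occurs, #2 planner is out=occurs, C wheel-speed sensor is inoperative=occurs → not all inputs occur → does not occur.
Autonomous vehicle fails to stop [OR]: Planning chain fails=not, Actuation path fails=not, Emergency brake actuator 2 offline=not → no input occurs → does not occur.

No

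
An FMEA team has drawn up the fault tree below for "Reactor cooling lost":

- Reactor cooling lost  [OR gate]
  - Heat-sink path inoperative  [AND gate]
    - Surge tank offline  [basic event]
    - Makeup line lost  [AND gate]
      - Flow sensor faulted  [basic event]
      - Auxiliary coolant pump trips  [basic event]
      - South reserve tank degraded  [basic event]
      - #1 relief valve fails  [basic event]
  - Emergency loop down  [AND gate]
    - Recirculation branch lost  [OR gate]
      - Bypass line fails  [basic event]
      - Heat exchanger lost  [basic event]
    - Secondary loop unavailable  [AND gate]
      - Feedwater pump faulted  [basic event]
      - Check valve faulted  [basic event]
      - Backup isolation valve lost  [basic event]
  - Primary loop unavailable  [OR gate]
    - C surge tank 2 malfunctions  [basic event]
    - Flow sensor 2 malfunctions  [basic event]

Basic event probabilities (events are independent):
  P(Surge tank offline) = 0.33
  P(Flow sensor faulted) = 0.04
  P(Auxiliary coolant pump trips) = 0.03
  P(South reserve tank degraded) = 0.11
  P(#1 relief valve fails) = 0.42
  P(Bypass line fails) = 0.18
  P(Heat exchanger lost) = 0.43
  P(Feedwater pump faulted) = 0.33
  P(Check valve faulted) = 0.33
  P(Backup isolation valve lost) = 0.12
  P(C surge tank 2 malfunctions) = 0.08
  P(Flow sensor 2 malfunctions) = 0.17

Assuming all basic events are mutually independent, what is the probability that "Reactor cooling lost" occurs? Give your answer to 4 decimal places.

P(Makeup line lost) [AND] = 0.04 × 0.03 × 0.11 × 0.42 = 0.000055
P(Heat-sink path inoperative) [AND] = 0.33 × 0.000055 = 0.000018
P(Recirculation branch lost) [OR] = 1 − (1−0.18) × (1−0.43) = 0.532600
P(Secondary loop unavailable) [AND] = 0.33 × 0.33 × 0.12 = 0.013068
P(Emergency loop down) [AND] = 0.532600 × 0.013068 = 0.006960
P(Primary loop unavailable) [OR] = 1 − (1−0.08) × (1−0.17) = 0.236400
P(Reactor cooling lost) [OR] = 1 − (1−0.000018) × (1−0.006960) × (1−0.236400) = 0.241728
Rounded to 4 decimal places: P(Reactor cooling lost) ≈ 0.2417.

0.2417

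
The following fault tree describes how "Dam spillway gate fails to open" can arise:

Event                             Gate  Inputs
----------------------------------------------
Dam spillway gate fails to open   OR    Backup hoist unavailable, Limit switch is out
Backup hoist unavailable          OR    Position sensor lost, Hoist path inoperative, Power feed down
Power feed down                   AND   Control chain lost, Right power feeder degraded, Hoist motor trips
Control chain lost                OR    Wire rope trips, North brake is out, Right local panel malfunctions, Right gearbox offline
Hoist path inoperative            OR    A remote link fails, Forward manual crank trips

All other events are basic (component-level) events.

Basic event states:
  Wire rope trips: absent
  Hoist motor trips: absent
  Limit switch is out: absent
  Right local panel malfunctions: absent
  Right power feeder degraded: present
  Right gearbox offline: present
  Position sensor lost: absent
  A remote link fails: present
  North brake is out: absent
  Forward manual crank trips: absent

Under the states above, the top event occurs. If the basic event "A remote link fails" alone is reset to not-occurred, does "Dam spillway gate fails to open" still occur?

No

Counterfactual: set "A remote link fails" to not occurred.
Hoist path inoperative [OR]: A remote link fails=not, Forward manual crank trips=not → no input occurs → does not occur.
Control chain lost [OR]: Wire rope trips=not, North brake is out=not, Right local panel malfunctions=not, Right gearbox offline=occurs → at least one input occurs → occurs.
Power feed down [AND]: Control chain lost=occurs, Right power feeder degraded=occurs, Hoist motor trips=not → not all inputs occur → does not occur.
Backup hoist unavailable [OR]: Position sensor lost=not, Hoist path inoperative=not, Power feed down=not → no input occurs → does not occur.
Dam spillway gate fails to open [OR]: Backup hoist unavailable=not, Limit switch is out=not → no input occurs → does not occur.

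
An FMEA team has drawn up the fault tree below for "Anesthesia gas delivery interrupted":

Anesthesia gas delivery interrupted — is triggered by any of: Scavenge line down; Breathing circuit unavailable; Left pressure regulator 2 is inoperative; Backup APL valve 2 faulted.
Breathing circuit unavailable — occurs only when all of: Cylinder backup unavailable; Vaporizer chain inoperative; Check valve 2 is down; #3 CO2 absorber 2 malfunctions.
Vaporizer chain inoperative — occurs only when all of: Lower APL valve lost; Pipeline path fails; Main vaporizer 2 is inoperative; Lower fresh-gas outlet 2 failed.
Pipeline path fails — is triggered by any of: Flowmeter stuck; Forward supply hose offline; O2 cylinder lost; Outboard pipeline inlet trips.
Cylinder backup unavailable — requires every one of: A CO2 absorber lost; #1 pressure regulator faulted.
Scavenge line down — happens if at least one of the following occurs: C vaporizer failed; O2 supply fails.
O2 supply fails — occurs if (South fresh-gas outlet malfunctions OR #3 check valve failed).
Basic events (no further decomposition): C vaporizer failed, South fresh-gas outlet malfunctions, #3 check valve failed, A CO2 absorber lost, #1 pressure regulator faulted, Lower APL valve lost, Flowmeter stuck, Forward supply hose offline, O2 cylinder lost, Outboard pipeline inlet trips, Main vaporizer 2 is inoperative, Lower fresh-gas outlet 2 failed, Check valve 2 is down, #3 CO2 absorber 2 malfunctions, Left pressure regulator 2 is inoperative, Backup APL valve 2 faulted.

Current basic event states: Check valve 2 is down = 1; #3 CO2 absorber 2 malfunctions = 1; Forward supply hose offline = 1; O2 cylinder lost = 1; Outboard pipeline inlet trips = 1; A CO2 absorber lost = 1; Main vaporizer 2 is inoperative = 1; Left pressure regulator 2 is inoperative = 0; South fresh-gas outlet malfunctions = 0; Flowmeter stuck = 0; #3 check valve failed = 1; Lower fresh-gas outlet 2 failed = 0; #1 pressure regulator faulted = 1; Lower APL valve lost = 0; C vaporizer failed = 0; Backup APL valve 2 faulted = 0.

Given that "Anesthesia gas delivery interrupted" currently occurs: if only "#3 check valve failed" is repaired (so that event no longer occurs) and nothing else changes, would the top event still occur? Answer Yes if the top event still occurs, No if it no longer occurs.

Counterfactual: set "#3 check valve failed" to not occurred.
O2 supply fails [OR]: South fresh-gas outlet malfunctions=not, #3 check valve failed=not → no input occurs → does not occur.
Scavenge line down [OR]: C vaporizer failed=not, O2 supply fails=not → no input occurs → does not occur.
Cylinder backup unavailable [AND]: A CO2 absorber lost=occurs, #1 pressure regulator faulted=occurs → all inputs occur → occurs.
Pipeline path fails [OR]: Flowmeter stuck=not, Forward supply hose offline=occurs, O2 cylinder lost=occurs, Outboard pipeline inlet trips=occurs → at least one input occurs → occurs.
Vaporizer chain inoperative [AND]: Lower APL valve lost=not, Pipeline path fails=occurs, Main vaporizer 2 is inoperative=occurs, Lower fresh-gas outlet 2 failed=not → not all inputs occur → does not occur.
Breathing circuit unavailable [AND]: Cylinder backup unavailable=occurs, Vaporizer chain inoperative=not, Check valve 2 is down=occurs, #3 CO2 absorber 2 malfunctions=occurs → not all inputs occur → does not occur.
Anesthesia gas delivery interrupted [OR]: Scavenge line down=not, Breathing circuit unavailable=not, Left pressure regulator 2 is inoperative=not, Backup APL valve 2 faulted=not → no input occurs → does not occur.

No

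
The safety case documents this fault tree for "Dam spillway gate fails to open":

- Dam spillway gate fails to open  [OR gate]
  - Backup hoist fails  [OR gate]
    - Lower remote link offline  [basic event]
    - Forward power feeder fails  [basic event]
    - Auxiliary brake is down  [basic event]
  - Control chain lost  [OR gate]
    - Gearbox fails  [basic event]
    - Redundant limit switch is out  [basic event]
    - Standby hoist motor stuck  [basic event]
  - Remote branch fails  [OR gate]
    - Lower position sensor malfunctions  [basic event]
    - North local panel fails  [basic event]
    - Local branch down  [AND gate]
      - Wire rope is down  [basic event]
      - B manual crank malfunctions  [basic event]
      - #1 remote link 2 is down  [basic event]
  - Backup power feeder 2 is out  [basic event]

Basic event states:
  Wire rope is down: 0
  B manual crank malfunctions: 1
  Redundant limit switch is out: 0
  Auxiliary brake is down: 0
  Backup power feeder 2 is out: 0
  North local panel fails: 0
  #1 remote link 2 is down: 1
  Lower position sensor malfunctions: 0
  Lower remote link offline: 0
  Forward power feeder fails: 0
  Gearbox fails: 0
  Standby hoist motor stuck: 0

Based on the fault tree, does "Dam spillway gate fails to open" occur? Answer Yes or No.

Backup hoist fails [OR]: Lower remote link offline=not, Forward power feeder fails=not, Auxiliary brake is down=not → no input occurs → does not occur.
Control chain lost [OR]: Gearbox fails=not, Redundant limit switch is out=not, Standby hoist motor stuck=not → no input occurs → does not occur.
Local branch down [AND]: Wire rope is down=not, B manual crank malfunctions=occurs, #1 remote link 2 is down=occurs → not all inputs occur → does not occur.
Remote branch fails [OR]: Lower position sensor malfunctions=not, North local panel fails=not, Local branch down=not → no input occurs → does not occur.
Dam spillway gate fails to open [OR]: Backup hoist fails=not, Control chain lost=not, Remote branch fails=not, Backup power feeder 2 is out=not → no input occurs → does not occur.

No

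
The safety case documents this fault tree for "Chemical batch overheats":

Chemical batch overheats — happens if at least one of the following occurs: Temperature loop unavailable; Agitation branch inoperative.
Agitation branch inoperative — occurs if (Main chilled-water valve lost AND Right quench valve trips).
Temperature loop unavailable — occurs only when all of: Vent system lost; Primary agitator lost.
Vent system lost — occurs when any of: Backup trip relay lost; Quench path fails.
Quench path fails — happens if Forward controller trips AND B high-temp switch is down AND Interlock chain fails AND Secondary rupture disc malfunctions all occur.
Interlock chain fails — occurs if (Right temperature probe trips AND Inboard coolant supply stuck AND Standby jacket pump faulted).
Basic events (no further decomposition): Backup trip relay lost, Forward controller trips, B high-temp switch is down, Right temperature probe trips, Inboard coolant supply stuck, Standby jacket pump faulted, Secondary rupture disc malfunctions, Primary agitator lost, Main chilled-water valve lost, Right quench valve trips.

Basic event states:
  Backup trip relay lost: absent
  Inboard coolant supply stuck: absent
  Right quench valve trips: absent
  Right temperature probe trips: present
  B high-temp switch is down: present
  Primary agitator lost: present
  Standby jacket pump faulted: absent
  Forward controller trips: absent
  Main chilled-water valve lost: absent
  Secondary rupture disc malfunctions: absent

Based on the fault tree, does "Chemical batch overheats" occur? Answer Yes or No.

Interlock chain fails [AND]: Right temperature probe trips=occurs, Inboard coolant supply stuck=not, Standby jacket pump faulted=not → not all inputs occur → does not occur.
Quench path fails [AND]: Forward controller trips=not, B high-temp switch is down=occurs, Interlock chain fails=not, Secondary rupture disc malfunctions=not → not all inputs occur → does not occur.
Vent system lost [OR]: Backup trip relay lost=not, Quench path fails=not → no input occurs → does not occur.
Temperature loop unavailable [AND]: Vent system lost=not, Primary agitator lost=occurs → not all inputs occur → does not occur.
Agitation branch inoperative [AND]: Main chilled-water valve lost=not, Right quench valve trips=not → not all inputs occur → does not occur.
Chemical batch overheats [OR]: Temperature loop unavailable=not, Agitation branch inoperative=not → no input occurs → does not occur.

No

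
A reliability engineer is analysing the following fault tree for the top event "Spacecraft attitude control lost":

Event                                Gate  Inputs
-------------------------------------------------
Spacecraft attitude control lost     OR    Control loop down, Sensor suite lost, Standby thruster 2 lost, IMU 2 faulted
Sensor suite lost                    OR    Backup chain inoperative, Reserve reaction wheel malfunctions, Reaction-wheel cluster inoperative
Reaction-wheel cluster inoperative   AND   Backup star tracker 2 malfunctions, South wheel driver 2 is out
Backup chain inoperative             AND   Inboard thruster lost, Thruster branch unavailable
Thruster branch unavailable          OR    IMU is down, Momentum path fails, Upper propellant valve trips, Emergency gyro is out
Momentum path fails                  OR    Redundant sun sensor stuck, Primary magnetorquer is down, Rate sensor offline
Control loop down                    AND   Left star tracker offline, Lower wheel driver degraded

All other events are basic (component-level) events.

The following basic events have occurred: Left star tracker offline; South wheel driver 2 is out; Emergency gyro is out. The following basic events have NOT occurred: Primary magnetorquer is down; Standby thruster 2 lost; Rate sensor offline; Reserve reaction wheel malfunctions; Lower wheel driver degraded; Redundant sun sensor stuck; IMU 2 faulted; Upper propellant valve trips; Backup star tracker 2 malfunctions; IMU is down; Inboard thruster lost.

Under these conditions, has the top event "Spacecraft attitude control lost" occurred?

No

Control loop down [AND]: Left star tracker offline=occurs, Lower wheel driver degraded=not → not all inputs occur → does not occur.
Momentum path fails [OR]: Redundant sun sensor stuck=not, Primary magnetorquer is down=not, Rate sensor offline=not → no input occurs → does not occur.
Thruster branch unavailable [OR]: IMU is down=not, Momentum path fails=not, Upper propellant valve trips=not, Emergency gyro is out=occurs → at least one input occurs → occurs.
Backup chain inoperative [AND]: Inboard thruster lost=not, Thruster branch unavailable=occurs → not all inputs occur → does not occur.
Reaction-wheel cluster inoperative [AND]: Backup star tracker 2 malfunctions=not, South wheel driver 2 is out=occurs → not all inputs occur → does not occur.
Sensor suite lost [OR]: Backup chain inoperative=not, Reserve reaction wheel malfunctions=not, Reaction-wheel cluster inoperative=not → no input occurs → does not occur.
Spacecraft attitude control lost [OR]: Control loop down=not, Sensor suite lost=not, Standby thruster 2 lost=not, IMU 2 faulted=not → no input occurs → does not occur.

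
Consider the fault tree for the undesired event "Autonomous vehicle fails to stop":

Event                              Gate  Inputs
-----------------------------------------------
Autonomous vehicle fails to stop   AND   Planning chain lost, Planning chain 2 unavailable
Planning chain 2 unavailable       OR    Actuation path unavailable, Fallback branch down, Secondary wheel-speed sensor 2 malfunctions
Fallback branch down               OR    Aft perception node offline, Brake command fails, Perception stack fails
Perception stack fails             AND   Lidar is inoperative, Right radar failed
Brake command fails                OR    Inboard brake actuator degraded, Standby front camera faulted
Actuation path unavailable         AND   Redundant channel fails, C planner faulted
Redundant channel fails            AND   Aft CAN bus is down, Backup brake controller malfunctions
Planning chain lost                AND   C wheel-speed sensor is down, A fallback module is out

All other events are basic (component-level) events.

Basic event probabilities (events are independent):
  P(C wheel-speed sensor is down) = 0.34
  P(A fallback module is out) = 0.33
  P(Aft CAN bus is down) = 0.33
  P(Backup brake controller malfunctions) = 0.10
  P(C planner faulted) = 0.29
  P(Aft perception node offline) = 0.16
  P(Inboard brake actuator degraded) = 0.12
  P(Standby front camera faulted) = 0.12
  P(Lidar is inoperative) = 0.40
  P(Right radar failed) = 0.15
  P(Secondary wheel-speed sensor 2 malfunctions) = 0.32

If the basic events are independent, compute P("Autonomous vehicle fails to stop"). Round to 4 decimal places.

P(Planning chain lost) [AND] = 0.34 × 0.33 = 0.112200
P(Redundant channel fails) [AND] = 0.33 × 0.10 = 0.033000
P(Actuation path unavailable) [AND] = 0.033000 × 0.29 = 0.009570
P(Brake command fails) [OR] = 1 − (1−0.12) × (1−0.12) = 0.225600
P(Perception stack fails) [AND] = 0.40 × 0.15 = 0.060000
P(Fallback branch down) [OR] = 1 − (1−0.16) × (1−0.225600) × (1−0.060000) = 0.388534
P(Planning chain 2 unavailable) [OR] = 1 − (1−0.009570) × (1−0.388534) × (1−0.32) = 0.588182
P(Autonomous vehicle fails to stop) [AND] = 0.112200 × 0.588182 = 0.065994
Rounded to 4 decimal places: P(Autonomous vehicle fails to stop) ≈ 0.0660.

0.0660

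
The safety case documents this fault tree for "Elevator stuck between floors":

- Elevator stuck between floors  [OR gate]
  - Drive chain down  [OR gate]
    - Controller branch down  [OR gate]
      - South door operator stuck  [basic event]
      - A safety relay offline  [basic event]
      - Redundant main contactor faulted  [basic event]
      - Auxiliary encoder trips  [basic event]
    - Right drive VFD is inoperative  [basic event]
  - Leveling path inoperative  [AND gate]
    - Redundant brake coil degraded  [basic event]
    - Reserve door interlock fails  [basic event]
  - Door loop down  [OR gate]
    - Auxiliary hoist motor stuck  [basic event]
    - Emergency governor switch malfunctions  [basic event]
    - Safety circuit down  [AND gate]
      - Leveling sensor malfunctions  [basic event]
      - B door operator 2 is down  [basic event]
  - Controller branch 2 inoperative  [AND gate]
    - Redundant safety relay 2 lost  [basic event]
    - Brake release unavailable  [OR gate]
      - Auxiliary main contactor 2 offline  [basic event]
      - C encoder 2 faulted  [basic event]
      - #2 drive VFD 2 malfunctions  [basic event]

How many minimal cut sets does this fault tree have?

12

Controller branch down [OR]: union of children's cut sets → 4 cut set(s).
Drive chain down [OR]: union of children's cut sets → 5 cut set(s).
Leveling path inoperative [AND]: one cut set from each child combined → 1 × 1 = 1 cut set(s).
Safety circuit down [AND]: one cut set from each child combined → 1 × 1 = 1 cut set(s).
Door loop down [OR]: union of children's cut sets → 3 cut set(s).
Brake release unavailable [OR]: union of children's cut sets → 3 cut set(s).
Controller branch 2 inoperative [AND]: one cut set from each child combined → 1 × 3 = 3 cut set(s).
Elevator stuck between floors [OR]: union of children's cut sets → 12 cut set(s).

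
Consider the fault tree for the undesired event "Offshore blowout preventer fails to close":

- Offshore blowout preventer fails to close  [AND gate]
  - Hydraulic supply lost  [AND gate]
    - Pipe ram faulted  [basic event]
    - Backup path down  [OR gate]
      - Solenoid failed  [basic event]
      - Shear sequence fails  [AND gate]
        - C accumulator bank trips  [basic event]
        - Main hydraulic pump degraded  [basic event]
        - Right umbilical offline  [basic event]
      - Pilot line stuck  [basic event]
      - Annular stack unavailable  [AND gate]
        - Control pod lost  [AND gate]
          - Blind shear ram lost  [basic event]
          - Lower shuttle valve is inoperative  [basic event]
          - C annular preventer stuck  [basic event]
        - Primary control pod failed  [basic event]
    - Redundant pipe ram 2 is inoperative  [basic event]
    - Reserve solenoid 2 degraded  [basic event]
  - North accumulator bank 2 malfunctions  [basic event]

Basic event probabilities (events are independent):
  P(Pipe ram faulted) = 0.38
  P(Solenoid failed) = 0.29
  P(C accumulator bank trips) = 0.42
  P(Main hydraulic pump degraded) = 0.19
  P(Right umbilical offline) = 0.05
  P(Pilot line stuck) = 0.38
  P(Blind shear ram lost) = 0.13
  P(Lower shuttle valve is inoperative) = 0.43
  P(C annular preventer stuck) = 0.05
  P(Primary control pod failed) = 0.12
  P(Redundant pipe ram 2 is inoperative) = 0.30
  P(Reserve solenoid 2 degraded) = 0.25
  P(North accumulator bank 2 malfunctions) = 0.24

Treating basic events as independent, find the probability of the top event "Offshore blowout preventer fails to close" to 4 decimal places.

P(Shear sequence fails) [AND] = 0.42 × 0.19 × 0.05 = 0.003990
P(Control pod lost) [AND] = 0.13 × 0.43 × 0.05 = 0.002795
P(Annular stack unavailable) [AND] = 0.002795 × 0.12 = 0.000335
P(Backup path down) [OR] = 1 − (1−0.29) × (1−0.003990) × (1−0.38) × (1−0.000335) = 0.561703
P(Hydraulic supply lost) [AND] = 0.38 × 0.561703 × 0.30 × 0.25 = 0.016009
P(Offshore blowout preventer fails to close) [AND] = 0.016009 × 0.24 = 0.003842
Rounded to 4 decimal places: P(Offshore blowout preventer fails to close) ≈ 0.0038.

0.0038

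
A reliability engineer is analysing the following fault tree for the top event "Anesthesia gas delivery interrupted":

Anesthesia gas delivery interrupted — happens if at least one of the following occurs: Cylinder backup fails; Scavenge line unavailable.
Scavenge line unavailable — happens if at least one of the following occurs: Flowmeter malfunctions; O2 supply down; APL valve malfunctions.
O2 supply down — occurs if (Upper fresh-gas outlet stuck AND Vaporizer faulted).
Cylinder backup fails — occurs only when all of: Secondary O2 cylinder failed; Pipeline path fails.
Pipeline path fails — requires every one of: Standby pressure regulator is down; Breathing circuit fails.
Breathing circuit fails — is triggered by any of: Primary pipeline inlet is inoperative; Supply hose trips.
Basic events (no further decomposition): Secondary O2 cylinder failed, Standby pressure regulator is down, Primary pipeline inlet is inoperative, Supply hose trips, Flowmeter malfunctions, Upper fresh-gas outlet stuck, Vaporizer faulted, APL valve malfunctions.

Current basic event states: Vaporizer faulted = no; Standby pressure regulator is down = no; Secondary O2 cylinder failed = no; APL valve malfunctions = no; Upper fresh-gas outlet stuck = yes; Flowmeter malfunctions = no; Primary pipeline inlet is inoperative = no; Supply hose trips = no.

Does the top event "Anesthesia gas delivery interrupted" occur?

Breathing circuit fails [OR]: Primary pipeline inlet is inoperative=not, Supply hose trips=not → no input occurs → does not occur.
Pipeline path fails [AND]: Standby pressure regulator is down=not, Breathing circuit fails=not → not all inputs occur → does not occur.
Cylinder backup fails [AND]: Secondary O2 cylinder failed=not, Pipeline path fails=not → not all inputs occur → does not occur.
O2 supply down [AND]: Upper fresh-gas outlet stuck=occurs, Vaporizer faulted=not → not all inputs occur → does not occur.
Scavenge line unavailable [OR]: Flowmeter malfunctions=not, O2 supply down=not, APL valve malfunctions=not → no input occurs → does not occur.
Anesthesia gas delivery interrupted [OR]: Cylinder backup fails=not, Scavenge line unavailable=not → no input occurs → does not occur.

No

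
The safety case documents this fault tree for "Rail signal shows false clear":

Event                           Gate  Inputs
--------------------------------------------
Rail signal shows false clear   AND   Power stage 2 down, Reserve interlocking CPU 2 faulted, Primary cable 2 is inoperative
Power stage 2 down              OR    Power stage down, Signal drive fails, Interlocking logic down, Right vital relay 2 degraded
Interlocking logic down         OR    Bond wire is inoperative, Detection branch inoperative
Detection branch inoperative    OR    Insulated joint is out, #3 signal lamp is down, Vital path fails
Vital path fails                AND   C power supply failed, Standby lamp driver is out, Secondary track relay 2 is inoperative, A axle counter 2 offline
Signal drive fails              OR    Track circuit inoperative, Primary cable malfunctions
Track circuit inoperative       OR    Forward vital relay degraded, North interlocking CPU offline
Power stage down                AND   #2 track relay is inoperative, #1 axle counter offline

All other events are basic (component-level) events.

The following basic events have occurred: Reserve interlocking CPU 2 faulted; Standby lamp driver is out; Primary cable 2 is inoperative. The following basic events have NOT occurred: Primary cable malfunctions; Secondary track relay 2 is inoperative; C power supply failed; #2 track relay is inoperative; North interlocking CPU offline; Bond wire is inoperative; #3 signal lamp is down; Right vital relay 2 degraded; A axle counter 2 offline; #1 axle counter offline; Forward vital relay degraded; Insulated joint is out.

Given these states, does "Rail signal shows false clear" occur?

No

Power stage down [AND]: #2 track relay is inoperative=not, #1 axle counter offline=not → not all inputs occur → does not occur.
Track circuit inoperative [OR]: Forward vital relay degraded=not, North interlocking CPU offline=not → no input occurs → does not occur.
Signal drive fails [OR]: Track circuit inoperative=not, Primary cable malfunctions=not → no input occurs → does not occur.
Vital path fails [AND]: C power supply failed=not, Standby lamp driver is out=occurs, Secondary track relay 2 is inoperative=not, A axle counter 2 offline=not → not all inputs occur → does not occur.
Detection branch inoperative [OR]: Insulated joint is out=not, #3 signal lamp is down=not, Vital path fails=not → no input occurs → does not occur.
Interlocking logic down [OR]: Bond wire is inoperative=not, Detection branch inoperative=not → no input occurs → does not occur.
Power stage 2 down [OR]: Power stage down=not, Signal drive fails=not, Interlocking logic down=not, Right vital relay 2 degraded=not → no input occurs → does not occur.
Rail signal shows false clear [AND]: Power stage 2 down=not, Reserve interlocking CPU 2 faulted=occurs, Primary cable 2 is inoperative=occurs → not all inputs occur → does not occur.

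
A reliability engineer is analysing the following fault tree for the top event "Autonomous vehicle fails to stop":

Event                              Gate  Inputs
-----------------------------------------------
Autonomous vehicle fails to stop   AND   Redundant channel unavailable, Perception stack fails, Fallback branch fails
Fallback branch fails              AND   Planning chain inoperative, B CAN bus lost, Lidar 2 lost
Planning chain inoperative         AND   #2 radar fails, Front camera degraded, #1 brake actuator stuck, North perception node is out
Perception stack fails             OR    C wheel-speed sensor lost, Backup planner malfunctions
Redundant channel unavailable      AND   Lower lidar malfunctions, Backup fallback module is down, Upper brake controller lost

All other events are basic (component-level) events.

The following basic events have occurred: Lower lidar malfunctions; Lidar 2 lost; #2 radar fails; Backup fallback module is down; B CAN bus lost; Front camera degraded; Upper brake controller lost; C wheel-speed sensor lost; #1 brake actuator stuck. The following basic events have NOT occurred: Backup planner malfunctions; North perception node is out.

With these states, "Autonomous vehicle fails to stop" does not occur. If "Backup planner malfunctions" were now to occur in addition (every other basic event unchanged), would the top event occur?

Counterfactual: set "Backup planner malfunctions" to occurred.
Redundant channel unavailable [AND]: Lower lidar malfunctions=occurs, Backup fallback module is down=occurs, Upper brake controller lost=occurs → all inputs occur → occurs.
Perception stack fails [OR]: C wheel-speed sensor lost=occurs, Backup planner malfunctions=occurs → at least one input occurs → occurs.
Planning chain inoperative [AND]: #2 radar fails=occurs, Front camera degraded=occurs, #1 brake actuator stuck=occurs, North perception node is out=not → not all inputs occur → does not occur.
Fallback branch fails [AND]: Planning chain inoperative=not, B CAN bus lost=occurs, Lidar 2 lost=occurs → not all inputs occur → does not occur.
Autonomous vehicle fails to stop [AND]: Redundant channel unavailable=occurs, Perception stack fails=occurs, Fallback branch fails=not → not all inputs occur → does not occur.

No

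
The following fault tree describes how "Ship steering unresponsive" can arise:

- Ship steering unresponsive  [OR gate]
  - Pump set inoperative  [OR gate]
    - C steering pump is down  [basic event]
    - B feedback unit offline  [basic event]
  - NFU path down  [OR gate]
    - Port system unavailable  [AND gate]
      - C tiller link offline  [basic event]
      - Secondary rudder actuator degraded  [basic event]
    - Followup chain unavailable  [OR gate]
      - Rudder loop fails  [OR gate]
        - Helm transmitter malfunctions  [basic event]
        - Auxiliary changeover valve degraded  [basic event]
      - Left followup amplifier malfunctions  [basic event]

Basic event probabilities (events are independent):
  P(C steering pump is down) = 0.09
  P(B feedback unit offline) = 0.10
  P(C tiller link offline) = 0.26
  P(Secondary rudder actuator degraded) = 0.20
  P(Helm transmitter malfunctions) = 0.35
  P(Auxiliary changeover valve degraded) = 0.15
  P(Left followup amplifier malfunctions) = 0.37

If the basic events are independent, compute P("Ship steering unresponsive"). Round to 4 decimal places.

0.7298

P(Pump set inoperative) [OR] = 1 − (1−0.09) × (1−0.10) = 0.181000
P(Port system unavailable) [AND] = 0.26 × 0.20 = 0.052000
P(Rudder loop fails) [OR] = 1 − (1−0.35) × (1−0.15) = 0.447500
P(Followup chain unavailable) [OR] = 1 − (1−0.447500) × (1−0.37) = 0.651925
P(NFU path down) [OR] = 1 − (1−0.052000) × (1−0.651925) = 0.670025
P(Ship steering unresponsive) [OR] = 1 − (1−0.181000) × (1−0.670025) = 0.729750
Rounded to 4 decimal places: P(Ship steering unresponsive) ≈ 0.7298.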